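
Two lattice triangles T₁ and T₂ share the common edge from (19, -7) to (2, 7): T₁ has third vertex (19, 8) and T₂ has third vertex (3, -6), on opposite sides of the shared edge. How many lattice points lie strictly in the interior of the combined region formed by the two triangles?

223

The union is the simple quadrilateral with vertices (19, -7), (19, 8), (2, 7), (3, -6) in order.
By the shoelace formula, twice the signed area is |[19·8 − 19·(-7)] + [19·7 − 2·8] + [2·(-6) − 3·7] + [3·(-7) − 19·(-6)]| = 462, so the area is 231.
Summing gcd(|Δx|,|Δy|) over the edges gives the boundary count: gcd(0,15) + gcd(17,1) + gcd(1,13) + gcd(16,1) = 15+1+1+1 = 18.
By Pick's theorem I = A − B/2 + 1 = 231 − 18/2 + 1 = 223.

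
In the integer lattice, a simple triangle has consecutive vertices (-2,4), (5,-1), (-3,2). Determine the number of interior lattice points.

9

By the shoelace formula, twice the signed area is |[(-2)·(-1) − 5·4] + [5·2 − (-3)·(-1)] + [(-3)·4 − (-2)·2]| = 19, so the area is 19/2.
The number of boundary lattice points is Σ gcd(|Δx|,|Δy|) = gcd(7,5) + gcd(8,3) + gcd(1,2) = 1+1+1 = 3.
Pick's theorem gives I = A − B/2 + 1 = 19/2 − 3/2 + 1 = 9.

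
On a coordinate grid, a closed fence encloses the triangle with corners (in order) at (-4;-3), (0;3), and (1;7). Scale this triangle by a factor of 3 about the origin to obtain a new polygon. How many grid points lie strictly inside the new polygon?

Using the shoelace formula, 2A = |((-4)·3 − 0·(-3)) + (0·7 − 1·3) + (1·(-3) − (-4)·7)| = 10, so the area is 5.
Summing gcd(|Δx|,|Δy|) over the edges gives the boundary count: gcd(4,6) + gcd(1,4) + gcd(5,10) = 2+1+5 = 8.
Scaling by 3 multiplies the area by 3² = 9 (so the new area is 45) and multiplies the boundary lattice-point count by 3, giving 24.
By Pick's theorem, the interior count of the dilated polygon is 45 − 24/2 + 1 = 34.

34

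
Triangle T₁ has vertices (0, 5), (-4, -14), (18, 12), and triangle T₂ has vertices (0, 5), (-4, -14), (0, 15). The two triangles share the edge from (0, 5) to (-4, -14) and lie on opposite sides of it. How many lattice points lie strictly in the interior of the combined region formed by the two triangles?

The union is the simple quadrilateral with vertices (0, 5), (18, 12), (-4, -14), (0, 15) in order.
By the shoelace formula, twice the signed area is |[0·12 − 18·5] + [18·(-14) − (-4)·12] + [(-4)·15 − 0·(-14)] + [0·5 − 0·15]| = 354, so the area is 177.
The number of boundary lattice points is Σ gcd(|Δx|,|Δy|) = gcd(18,7) + gcd(22,26) + gcd(4,29) + gcd(0,10) = 1+2+1+10 = 14.
By Pick's theorem I = A − B/2 + 1 = 177 − 14/2 + 1 = 171.

171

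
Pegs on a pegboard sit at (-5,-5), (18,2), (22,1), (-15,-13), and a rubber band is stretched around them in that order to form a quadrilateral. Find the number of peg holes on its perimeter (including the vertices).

5

Summing gcd(|Δx|,|Δy|) over the edges gives the boundary count: gcd(23,7) + gcd(4,1) + gcd(37,14) + gcd(10,8) = 1+1+1+2 = 5.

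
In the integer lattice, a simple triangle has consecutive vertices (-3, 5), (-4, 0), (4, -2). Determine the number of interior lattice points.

The shoelace formula gives twice the area as |((-3)·0 − (-4)·5) + ((-4)·(-2) − 4·0) + (4·5 − (-3)·(-2))| = 42, so the area is 21.
The number of boundary lattice points is Σ gcd(|Δx|,|Δy|) = gcd(1,5) + gcd(8,2) + gcd(7,7) = 1+2+7 = 10.
Pick's theorem gives I = A − B/2 + 1 = 21 − 10/2 + 1 = 17.

17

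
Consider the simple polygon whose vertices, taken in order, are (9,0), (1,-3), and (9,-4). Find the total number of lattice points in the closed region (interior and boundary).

By the shoelace formula, twice the signed area is |[9·(-3) − 1·0] + [1·(-4) − 9·(-3)] + [9·0 − 9·(-4)]| = 32, so the area is 16.
Summing gcd(|Δx|,|Δy|) over the edges gives the boundary count: gcd(8,3) + gcd(8,1) + gcd(0,4) = 1+1+4 = 6.
Pick's theorem gives I = A − B/2 + 1 = 16 − 6/2 + 1 = 14, so the closed region contains I + B = 14 + 6 = 20 lattice points.

20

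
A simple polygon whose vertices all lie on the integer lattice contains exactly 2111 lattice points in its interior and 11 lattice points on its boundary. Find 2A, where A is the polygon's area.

4231

By Pick's theorem, A = I + B/2 − 1 = 2111 + 11/2 − 1 = 4231/2.
Hence 2A = 4231.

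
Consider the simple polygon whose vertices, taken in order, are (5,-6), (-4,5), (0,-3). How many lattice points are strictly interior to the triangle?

12

The shoelace formula gives twice the area as |[5·5 − (-4)·(-6)] + [(-4)·(-3) − 0·5] + [0·(-6) − 5·(-3)]| = 28, so the area is 14.
Summing gcd(|Δx|,|Δy|) over the edges gives the boundary count: gcd(9,11) + gcd(4,8) + gcd(5,3) = 1+4+1 = 6.
Pick's theorem gives I = A − B/2 + 1 = 14 − 6/2 + 1 = 12.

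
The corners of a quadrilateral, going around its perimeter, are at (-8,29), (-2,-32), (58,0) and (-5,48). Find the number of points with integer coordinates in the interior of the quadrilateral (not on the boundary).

2593

Using the shoelace formula, 2A = |[(-8)·(-32) − (-2)·29] + [(-2)·0 − 58·(-32)] + [58·48 − (-5)·0] + [(-5)·29 − (-8)·48]| = 5193, so the area is 2596.5.
The number of boundary lattice points is Σ gcd(|Δx|,|Δy|) = gcd(6,61) + gcd(60,32) + gcd(63,48) + gcd(3,19) = 1+4+3+1 = 9.
By Pick's theorem A = I + B/2 − 1, so I = 2596.5 − 9/2 + 1 = 2593.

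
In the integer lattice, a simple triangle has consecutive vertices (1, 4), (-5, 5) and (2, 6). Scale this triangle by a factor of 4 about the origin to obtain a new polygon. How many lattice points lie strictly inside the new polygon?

99

Using the shoelace formula, 2A = |(1·5 − (-5)·4) + ((-5)·6 − 2·5) + (2·4 − 1·6)| = 13, so the area is 13/2.
Summing gcd(|Δx|,|Δy|) over the edges gives the boundary count: gcd(6,1) + gcd(7,1) + gcd(1,2) = 1+1+1 = 3.
Scaling by 4 multiplies the area by 4² = 16 (so the new area is 104) and multiplies the boundary lattice-point count by 4, giving 12.
By Pick's theorem, the interior count of the dilated polygon is 104 − 12/2 + 1 = 99.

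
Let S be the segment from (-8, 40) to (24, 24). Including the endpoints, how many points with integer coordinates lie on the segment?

The number of lattice points on a segment between lattice points is gcd(|Δx|,|Δy|) + 1 = gcd(32,16) + 1 = 16 + 1 = 17.

17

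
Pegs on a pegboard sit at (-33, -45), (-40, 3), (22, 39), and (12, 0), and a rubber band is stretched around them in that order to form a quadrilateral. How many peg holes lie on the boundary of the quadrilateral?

Along each edge there are gcd(|Δx|,|Δy|)+1 lattice points, so counting each shared vertex once the boundary has gcd(7,48) + gcd(62,36) + gcd(10,39) + gcd(45,45) = 1+2+1+45 = 49.

49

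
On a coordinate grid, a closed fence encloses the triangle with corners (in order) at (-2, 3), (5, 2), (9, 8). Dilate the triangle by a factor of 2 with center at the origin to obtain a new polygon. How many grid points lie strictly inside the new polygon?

89

By the shoelace formula, twice the signed area is |[(-2)·2 − 5·3] + [5·8 − 9·2] + [9·3 − (-2)·8]| = 46, so the area is 23.
Along each edge there are gcd(|Δx|,|Δy|)+1 lattice points, so counting each shared vertex once the boundary has gcd(7,1) + gcd(4,6) + gcd(11,5) = 1+2+1 = 4.
Scaling by 2 multiplies the area by 2² = 4 (so the new area is 92) and multiplies the boundary lattice-point count by 2, giving 8.
By Pick's theorem, the interior count of the dilated polygon is 92 − 8/2 + 1 = 89.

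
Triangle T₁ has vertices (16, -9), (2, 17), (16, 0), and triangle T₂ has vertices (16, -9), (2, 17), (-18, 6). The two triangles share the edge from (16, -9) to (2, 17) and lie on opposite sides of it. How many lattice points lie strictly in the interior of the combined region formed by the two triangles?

The union is the simple quadrilateral with vertices (16, -9), (16, 0), (2, 17), (-18, 6) in order.
The shoelace formula gives twice the area as |(16·0 − 16·(-9)) + (16·17 − 2·0) + (2·6 − (-18)·17) + ((-18)·(-9) − 16·6)| = 800, so the area is 400.
Along each edge there are gcd(|Δx|,|Δy|)+1 lattice points, so counting each shared vertex once the boundary has gcd(0,9) + gcd(14,17) + gcd(20,11) + gcd(34,15) = 9+1+1+1 = 12.
By Pick's theorem I = A − B/2 + 1 = 400 − 12/2 + 1 = 395.

395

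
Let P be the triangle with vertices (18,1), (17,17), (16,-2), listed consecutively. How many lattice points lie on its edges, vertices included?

Summing gcd(|Δx|,|Δy|) over the edges gives the boundary count: gcd(1,16) + gcd(1,19) + gcd(2,3) = 1+1+1 = 3.

3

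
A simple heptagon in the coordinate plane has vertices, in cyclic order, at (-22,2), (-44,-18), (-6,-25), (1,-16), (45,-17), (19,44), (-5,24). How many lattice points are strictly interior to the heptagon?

2894

By the shoelace formula, twice the signed area is |[(-22)·(-18) − (-44)·2] + [(-44)·(-25) − (-6)·(-18)] + [(-6)·(-16) − 1·(-25)] + [1·(-17) − 45·(-16)] + [45·44 − 19·(-17)] + [19·24 − (-5)·44] + [(-5)·2 − (-22)·24]| = 5797, so the area is 5797/2.
Along each edge there are gcd(|Δx|,|Δy|)+1 lattice points, so counting each shared vertex once the boundary has gcd(22,20) + gcd(38,7) + gcd(7,9) + gcd(44,1) + gcd(26,61) + gcd(24,20) + gcd(17,22) = 2+1+1+1+1+4+1 = 11.
Pick's theorem gives I = A − B/2 + 1 = 5797/2 − 11/2 + 1 = 2894.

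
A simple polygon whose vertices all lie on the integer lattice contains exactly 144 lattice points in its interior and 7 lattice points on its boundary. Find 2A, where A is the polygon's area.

293

Pick's theorem states A = I + B/2 − 1, so A = 144 + 7/2 − 1 = 293/2.
Hence 2A = 293.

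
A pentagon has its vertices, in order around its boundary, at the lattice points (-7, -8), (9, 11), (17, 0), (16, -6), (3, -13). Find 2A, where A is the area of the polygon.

599

Using the shoelace formula, 2A = |[(-7)·11 − 9·(-8)] + [9·0 − 17·11] + [17·(-6) − 16·0] + [16·(-13) − 3·(-6)] + [3·(-8) − (-7)·(-13)]| = 599, so the area is 599/2.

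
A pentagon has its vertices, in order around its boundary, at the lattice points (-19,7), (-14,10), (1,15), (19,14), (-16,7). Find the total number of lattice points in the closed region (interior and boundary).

By the shoelace formula, twice the signed area is |((-19)·10 − (-14)·7) + ((-14)·15 − 1·10) + (1·14 − 19·15) + (19·7 − (-16)·14) + ((-16)·7 − (-19)·7)| = 205, so the area is 102.5.
Along each edge there are gcd(|Δx|,|Δy|)+1 lattice points, so counting each shared vertex once the boundary has gcd(5,3) + gcd(15,5) + gcd(18,1) + gcd(35,7) + gcd(3,0) = 1+5+1+7+3 = 17.
Pick's theorem gives I = A − B/2 + 1 = 102.5 − 17/2 + 1 = 95, so the closed region contains I + B = 95 + 17 = 112 lattice points.

112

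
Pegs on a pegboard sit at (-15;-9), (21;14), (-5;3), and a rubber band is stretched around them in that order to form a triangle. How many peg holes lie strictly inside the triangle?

100

Using the shoelace formula, 2A = |((-15)·14 − 21·(-9)) + (21·3 − (-5)·14) + ((-5)·(-9) − (-15)·3)| = 202, so the area is 101.
The number of boundary lattice points is Σ gcd(|Δx|,|Δy|) = gcd(36,23) + gcd(26,11) + gcd(10,12) = 1+1+2 = 4.
By Pick's theorem A = I + B/2 − 1, so I = 101 − 4/2 + 1 = 100.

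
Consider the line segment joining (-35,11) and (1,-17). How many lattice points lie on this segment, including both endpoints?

5

The number of lattice points on a segment between lattice points is gcd(|Δx|,|Δy|) + 1 = gcd(36,28) + 1 = 4 + 1 = 5.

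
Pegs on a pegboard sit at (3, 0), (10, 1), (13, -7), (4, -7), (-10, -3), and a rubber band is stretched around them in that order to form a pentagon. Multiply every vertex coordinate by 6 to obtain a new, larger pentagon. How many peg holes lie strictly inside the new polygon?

3847

By the shoelace formula, twice the signed area is |(3·1 − 10·0) + (10·(-7) − 13·1) + (13·(-7) − 4·(-7)) + (4·(-3) − (-10)·(-7)) + ((-10)·0 − 3·(-3))| = 216, so the area is 108.
The number of boundary lattice points is Σ gcd(|Δx|,|Δy|) = gcd(7,1) + gcd(3,8) + gcd(9,0) + gcd(14,4) + gcd(13,3) = 1+1+9+2+1 = 14.
Scaling by 6 multiplies the area by 6² = 36 (so the new area is 3888) and multiplies the boundary lattice-point count by 6, giving 84.
By Pick's theorem, the interior count of the dilated polygon is 3888 − 84/2 + 1 = 3847.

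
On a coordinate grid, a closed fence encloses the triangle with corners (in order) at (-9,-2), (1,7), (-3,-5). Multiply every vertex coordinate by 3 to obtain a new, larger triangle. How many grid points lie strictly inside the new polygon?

By the shoelace formula, twice the signed area is |((-9)·7 − 1·(-2)) + (1·(-5) − (-3)·7) + ((-3)·(-2) − (-9)·(-5))| = 84, so the area is 42.
The number of boundary lattice points is Σ gcd(|Δx|,|Δy|) = gcd(10,9) + gcd(4,12) + gcd(6,3) = 1+4+3 = 8.
Scaling by 3 multiplies the area by 3² = 9 (so the new area is 378) and multiplies the boundary lattice-point count by 3, giving 24.
By Pick's theorem, the interior count of the dilated polygon is 378 − 24/2 + 1 = 367.

367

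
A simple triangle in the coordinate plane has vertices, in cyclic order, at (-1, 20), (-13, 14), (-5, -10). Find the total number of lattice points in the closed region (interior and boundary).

177

The shoelace formula gives twice the area as |[(-1)·14 − (-13)·20] + [(-13)·(-10) − (-5)·14] + [(-5)·20 − (-1)·(-10)]| = 336, so the area is 168.
Along each edge there are gcd(|Δx|,|Δy|)+1 lattice points, so counting each shared vertex once the boundary has gcd(12,6) + gcd(8,24) + gcd(4,30) = 6+8+2 = 16.
Pick's theorem gives I = A − B/2 + 1 = 168 − 16/2 + 1 = 161, so the closed region contains I + B = 161 + 16 = 177 lattice points.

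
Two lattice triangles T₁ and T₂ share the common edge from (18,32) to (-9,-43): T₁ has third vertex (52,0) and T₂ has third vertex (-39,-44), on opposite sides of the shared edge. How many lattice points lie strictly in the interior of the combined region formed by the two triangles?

2808

The union is the simple quadrilateral with vertices (18,32), (52,0), (-9,-43), (-39,-44) in order.
The shoelace formula gives twice the area as |[18·0 − 52·32] + [52·(-43) − (-9)·0] + [(-9)·(-44) − (-39)·(-43)] + [(-39)·32 − 18·(-44)]| = 5637, so the area is 5637/2.
The number of boundary lattice points is Σ gcd(|Δx|,|Δy|) = gcd(34,32) + gcd(61,43) + gcd(30,1) + gcd(57,76) = 2+1+1+19 = 23.
By Pick's theorem I = A − B/2 + 1 = 5637/2 − 23/2 + 1 = 2808.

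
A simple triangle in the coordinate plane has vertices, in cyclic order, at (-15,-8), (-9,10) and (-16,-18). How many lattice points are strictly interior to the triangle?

15

By the shoelace formula, twice the signed area is |[(-15)·10 − (-9)·(-8)] + [(-9)·(-18) − (-16)·10] + [(-16)·(-8) − (-15)·(-18)]| = 42, so the area is 21.
Summing gcd(|Δx|,|Δy|) over the edges gives the boundary count: gcd(6,18) + gcd(7,28) + gcd(1,10) = 6+7+1 = 14.
Pick's theorem gives I = A − B/2 + 1 = 21 − 14/2 + 1 = 15.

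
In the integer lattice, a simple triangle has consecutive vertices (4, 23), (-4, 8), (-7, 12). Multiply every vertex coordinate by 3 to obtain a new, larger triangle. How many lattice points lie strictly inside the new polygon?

Using the shoelace formula, 2A = |[4·8 − (-4)·23] + [(-4)·12 − (-7)·8] + [(-7)·23 − 4·12]| = 77, so the area is 77/2.
Along each edge there are gcd(|Δx|,|Δy|)+1 lattice points, so counting each shared vertex once the boundary has gcd(8,15) + gcd(3,4) + gcd(11,11) = 1+1+11 = 13.
Scaling by 3 multiplies the area by 3² = 9 (so the new area is 693/2) and multiplies the boundary lattice-point count by 3, giving 39.
By Pick's theorem, the interior count of the dilated polygon is 693/2 − 39/2 + 1 = 328.

328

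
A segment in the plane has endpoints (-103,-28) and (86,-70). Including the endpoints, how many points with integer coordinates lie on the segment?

The number of lattice points on a segment between lattice points is gcd(|Δx|,|Δy|) + 1 = gcd(189,42) + 1 = 21 + 1 = 22.

22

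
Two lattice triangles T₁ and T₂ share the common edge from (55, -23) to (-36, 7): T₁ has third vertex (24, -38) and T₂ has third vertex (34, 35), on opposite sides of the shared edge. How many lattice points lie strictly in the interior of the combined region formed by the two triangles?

The union is the simple quadrilateral with vertices (55, -23), (24, -38), (-36, 7), (34, 35) in order.
Using the shoelace formula, 2A = |(55·(-38) − 24·(-23)) + (24·7 − (-36)·(-38)) + ((-36)·35 − 34·7) + (34·(-23) − 55·35)| = 6943, so the area is 3471.5.
Along each edge there are gcd(|Δx|,|Δy|)+1 lattice points, so counting each shared vertex once the boundary has gcd(31,15) + gcd(60,45) + gcd(70,28) + gcd(21,58) = 1+15+14+1 = 31.
By Pick's theorem I = A − B/2 + 1 = 3471.5 − 31/2 + 1 = 3457.

3457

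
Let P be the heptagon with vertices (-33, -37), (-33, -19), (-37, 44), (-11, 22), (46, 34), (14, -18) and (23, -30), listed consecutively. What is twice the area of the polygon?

7616

By the shoelace formula, twice the signed area is |[(-33)·(-19) − (-33)·(-37)] + [(-33)·44 − (-37)·(-19)] + [(-37)·22 − (-11)·44] + [(-11)·34 − 46·22] + [46·(-18) − 14·34] + [14·(-30) − 23·(-18)] + [23·(-37) − (-33)·(-30)]| = 7616, so the area is 3808.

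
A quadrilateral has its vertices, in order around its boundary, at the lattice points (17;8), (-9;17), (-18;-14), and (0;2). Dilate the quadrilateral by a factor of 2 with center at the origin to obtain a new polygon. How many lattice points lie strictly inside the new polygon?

1442

Using the shoelace formula, 2A = |[17·17 − (-9)·8] + [(-9)·(-14) − (-18)·17] + [(-18)·2 − 0·(-14)] + [0·8 − 17·2]| = 723, so the area is 361.5.
Summing gcd(|Δx|,|Δy|) over the edges gives the boundary count: gcd(26,9) + gcd(9,31) + gcd(18,16) + gcd(17,6) = 1+1+2+1 = 5.
Scaling by 2 multiplies the area by 2² = 4 (so the new area is 1446) and multiplies the boundary lattice-point count by 2, giving 10.
By Pick's theorem, the interior count of the dilated polygon is 1446 − 10/2 + 1 = 1442.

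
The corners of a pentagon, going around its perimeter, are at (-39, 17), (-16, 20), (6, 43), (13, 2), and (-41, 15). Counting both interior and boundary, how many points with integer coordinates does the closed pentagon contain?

853

By the shoelace formula, twice the signed area is |[(-39)·20 − (-16)·17] + [(-16)·43 − 6·20] + [6·2 − 13·43] + [13·15 − (-41)·2] + [(-41)·17 − (-39)·15]| = 1698, so the area is 849.
Along each edge there are gcd(|Δx|,|Δy|)+1 lattice points, so counting each shared vertex once the boundary has gcd(23,3) + gcd(22,23) + gcd(7,41) + gcd(54,13) + gcd(2,2) = 1+1+1+1+2 = 6.
Pick's theorem gives I = A − B/2 + 1 = 849 − 6/2 + 1 = 847, so the closed region contains I + B = 847 + 6 = 853 lattice points.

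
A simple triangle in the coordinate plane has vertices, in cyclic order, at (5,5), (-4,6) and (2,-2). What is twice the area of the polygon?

66

Using the shoelace formula, 2A = |[5·6 − (-4)·5] + [(-4)·(-2) − 2·6] + [2·5 − 5·(-2)]| = 66, so the area is 33.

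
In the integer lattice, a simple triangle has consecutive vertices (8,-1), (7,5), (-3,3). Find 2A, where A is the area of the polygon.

62

By the shoelace formula, twice the signed area is |(8·5 − 7·(-1)) + (7·3 − (-3)·5) + ((-3)·(-1) − 8·3)| = 62, so the area is 31.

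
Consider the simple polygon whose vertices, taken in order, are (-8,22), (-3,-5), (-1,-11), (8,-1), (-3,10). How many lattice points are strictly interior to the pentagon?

The shoelace formula gives twice the area as |[(-8)·(-5) − (-3)·22] + [(-3)·(-11) − (-1)·(-5)] + [(-1)·(-1) − 8·(-11)] + [8·10 − (-3)·(-1)] + [(-3)·22 − (-8)·10]| = 314, so the area is 157.
The number of boundary lattice points is Σ gcd(|Δx|,|Δy|) = gcd(5,27) + gcd(2,6) + gcd(9,10) + gcd(11,11) + gcd(5,12) = 1+2+1+11+1 = 16.
Pick's theorem gives I = A − B/2 + 1 = 157 − 16/2 + 1 = 150.

150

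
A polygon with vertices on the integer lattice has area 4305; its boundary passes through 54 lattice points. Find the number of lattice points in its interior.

4279

Pick's theorem A = I + B/2 − 1 rearranges to I = A − B/2 + 1 = 4305 − 54/2 + 1 = 4279.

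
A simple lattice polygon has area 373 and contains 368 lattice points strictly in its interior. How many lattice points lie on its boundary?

Pick's theorem gives A = I + B/2 − 1, so B = 2(A − I + 1) = 2(373 − 368 + 1) = 12.

12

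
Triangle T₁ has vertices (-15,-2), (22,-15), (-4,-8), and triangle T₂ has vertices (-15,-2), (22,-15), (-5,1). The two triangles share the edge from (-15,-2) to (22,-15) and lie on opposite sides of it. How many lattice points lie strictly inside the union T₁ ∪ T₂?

The union is the simple quadrilateral with vertices (-15,-2), (-4,-8), (22,-15), (-5,1) in order.
Using the shoelace formula, 2A = |((-15)·(-8) − (-4)·(-2)) + ((-4)·(-15) − 22·(-8)) + (22·1 − (-5)·(-15)) + ((-5)·(-2) − (-15)·1)| = 320, so the area is 160.
The number of boundary lattice points is Σ gcd(|Δx|,|Δy|) = gcd(11,6) + gcd(26,7) + gcd(27,16) + gcd(10,3) = 1+1+1+1 = 4.
By Pick's theorem I = A − B/2 + 1 = 160 − 4/2 + 1 = 159.

159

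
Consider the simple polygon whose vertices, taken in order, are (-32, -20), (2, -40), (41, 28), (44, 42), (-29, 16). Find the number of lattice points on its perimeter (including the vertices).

Along each edge there are gcd(|Δx|,|Δy|)+1 lattice points, so counting each shared vertex once the boundary has gcd(34,20) + gcd(39,68) + gcd(3,14) + gcd(73,26) + gcd(3,36) = 2+1+1+1+3 = 8.

8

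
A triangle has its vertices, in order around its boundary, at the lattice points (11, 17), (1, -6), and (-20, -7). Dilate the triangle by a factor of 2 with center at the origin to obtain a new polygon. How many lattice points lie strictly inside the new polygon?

944

By the shoelace formula, twice the signed area is |(11·(-6) − 1·17) + (1·(-7) − (-20)·(-6)) + ((-20)·17 − 11·(-7))| = 473, so the area is 236.5.
The number of boundary lattice points is Σ gcd(|Δx|,|Δy|) = gcd(10,23) + gcd(21,1) + gcd(31,24) = 1+1+1 = 3.
Scaling by 2 multiplies the area by 2² = 4 (so the new area is 946) and multiplies the boundary lattice-point count by 2, giving 6.
By Pick's theorem, the interior count of the dilated polygon is 946 − 6/2 + 1 = 944.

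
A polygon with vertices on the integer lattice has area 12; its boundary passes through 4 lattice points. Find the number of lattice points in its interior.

Pick's theorem A = I + B/2 − 1 rearranges to I = A − B/2 + 1 = 12 − 4/2 + 1 = 11.

11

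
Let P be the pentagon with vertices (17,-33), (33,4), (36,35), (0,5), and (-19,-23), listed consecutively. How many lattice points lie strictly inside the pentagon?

1726

Using the shoelace formula, 2A = |[17·4 − 33·(-33)] + [33·35 − 36·4] + [36·5 − 0·35] + [0·(-23) − (-19)·5] + [(-19)·(-33) − 17·(-23)]| = 3461, so the area is 3461/2.
The number of boundary lattice points is Σ gcd(|Δx|,|Δy|) = gcd(16,37) + gcd(3,31) + gcd(36,30) + gcd(19,28) + gcd(36,10) = 1+1+6+1+2 = 11.
By Pick's theorem A = I + B/2 − 1, so I = 3461/2 − 11/2 + 1 = 1726.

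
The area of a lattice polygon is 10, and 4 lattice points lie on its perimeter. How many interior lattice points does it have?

From Pick's theorem, I = A − B/2 + 1 = 10 − 4/2 + 1 = 9.

9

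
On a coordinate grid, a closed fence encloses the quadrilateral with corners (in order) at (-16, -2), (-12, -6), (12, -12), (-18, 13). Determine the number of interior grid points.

229

The shoelace formula gives twice the area as |((-16)·(-6) − (-12)·(-2)) + ((-12)·(-12) − 12·(-6)) + (12·13 − (-18)·(-12)) + ((-18)·(-2) − (-16)·13)| = 472, so the area is 236.
Along each edge there are gcd(|Δx|,|Δy|)+1 lattice points, so counting each shared vertex once the boundary has gcd(4,4) + gcd(24,6) + gcd(30,25) + gcd(2,15) = 4+6+5+1 = 16.
Pick's theorem gives I = A − B/2 + 1 = 236 − 16/2 + 1 = 229.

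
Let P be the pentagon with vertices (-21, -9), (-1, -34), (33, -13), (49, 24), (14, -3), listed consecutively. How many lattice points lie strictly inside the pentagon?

1295

By the shoelace formula, twice the signed area is |[(-21)·(-34) − (-1)·(-9)] + [(-1)·(-13) − 33·(-34)] + [33·24 − 49·(-13)] + [49·(-3) − 14·24] + [14·(-9) − (-21)·(-3)]| = 2597, so the area is 2597/2.
Along each edge there are gcd(|Δx|,|Δy|)+1 lattice points, so counting each shared vertex once the boundary has gcd(20,25) + gcd(34,21) + gcd(16,37) + gcd(35,27) + gcd(35,6) = 5+1+1+1+1 = 9.
By Pick's theorem A = I + B/2 − 1, so I = 2597/2 − 9/2 + 1 = 1295.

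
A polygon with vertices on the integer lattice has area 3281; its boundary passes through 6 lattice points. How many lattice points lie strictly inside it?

3279

From Pick's theorem, I = A − B/2 + 1 = 3281 − 6/2 + 1 = 3279.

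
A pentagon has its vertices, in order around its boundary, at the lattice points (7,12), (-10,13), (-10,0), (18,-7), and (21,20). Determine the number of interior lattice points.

503

The shoelace formula gives twice the area as |(7·13 − (-10)·12) + ((-10)·0 − (-10)·13) + ((-10)·(-7) − 18·0) + (18·20 − 21·(-7)) + (21·12 − 7·20)| = 1030, so the area is 515.
Along each edge there are gcd(|Δx|,|Δy|)+1 lattice points, so counting each shared vertex once the boundary has gcd(17,1) + gcd(0,13) + gcd(28,7) + gcd(3,27) + gcd(14,8) = 1+13+7+3+2 = 26.
Pick's theorem gives I = A − B/2 + 1 = 515 − 26/2 + 1 = 503.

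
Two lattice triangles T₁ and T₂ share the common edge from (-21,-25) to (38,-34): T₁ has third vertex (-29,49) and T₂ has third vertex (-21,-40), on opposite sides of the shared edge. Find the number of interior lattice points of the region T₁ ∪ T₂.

2581

The union is the simple quadrilateral with vertices (-21,-25), (-29,49), (38,-34), (-21,-40) in order.
Using the shoelace formula, 2A = |[(-21)·49 − (-29)·(-25)] + [(-29)·(-34) − 38·49] + [38·(-40) − (-21)·(-34)] + [(-21)·(-25) − (-21)·(-40)]| = 5179, so the area is 5179/2.
Along each edge there are gcd(|Δx|,|Δy|)+1 lattice points, so counting each shared vertex once the boundary has gcd(8,74) + gcd(67,83) + gcd(59,6) + gcd(0,15) = 2+1+1+15 = 19.
By Pick's theorem I = A − B/2 + 1 = 5179/2 − 19/2 + 1 = 2581.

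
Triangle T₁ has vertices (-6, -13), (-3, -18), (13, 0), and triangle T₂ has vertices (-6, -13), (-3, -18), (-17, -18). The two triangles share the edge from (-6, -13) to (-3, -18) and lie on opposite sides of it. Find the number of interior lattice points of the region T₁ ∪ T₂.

94

The union is the simple quadrilateral with vertices (-6, -13), (13, 0), (-3, -18), (-17, -18) in order.
By the shoelace formula, twice the signed area is |[(-6)·0 − 13·(-13)] + [13·(-18) − (-3)·0] + [(-3)·(-18) − (-17)·(-18)] + [(-17)·(-13) − (-6)·(-18)]| = 204, so the area is 102.
The number of boundary lattice points is Σ gcd(|Δx|,|Δy|) = gcd(19,13) + gcd(16,18) + gcd(14,0) + gcd(11,5) = 1+2+14+1 = 18.
By Pick's theorem I = A − B/2 + 1 = 102 − 18/2 + 1 = 94.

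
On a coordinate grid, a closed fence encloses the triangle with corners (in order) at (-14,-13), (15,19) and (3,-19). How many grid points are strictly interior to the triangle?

The shoelace formula gives twice the area as |((-14)·19 − 15·(-13)) + (15·(-19) − 3·19) + (3·(-13) − (-14)·(-19))| = 718, so the area is 359.
The number of boundary lattice points is Σ gcd(|Δx|,|Δy|) = gcd(29,32) + gcd(12,38) + gcd(17,6) = 1+2+1 = 4.
Pick's theorem gives I = A − B/2 + 1 = 359 − 4/2 + 1 = 358.

358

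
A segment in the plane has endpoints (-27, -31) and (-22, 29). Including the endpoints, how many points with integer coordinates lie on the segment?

The number of lattice points on a segment between lattice points is gcd(|Δx|,|Δy|) + 1 = gcd(5,60) + 1 = 5 + 1 = 6.

6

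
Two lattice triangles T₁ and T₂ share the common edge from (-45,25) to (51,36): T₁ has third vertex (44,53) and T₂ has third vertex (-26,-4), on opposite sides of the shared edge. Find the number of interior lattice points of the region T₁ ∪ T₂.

2350

The union is the simple quadrilateral with vertices (-45,25), (44,53), (51,36), (-26,-4) in order.
Using the shoelace formula, 2A = |((-45)·53 − 44·25) + (44·36 − 51·53) + (51·(-4) − (-26)·36) + ((-26)·25 − (-45)·(-4))| = 4702, so the area is 2351.
The number of boundary lattice points is Σ gcd(|Δx|,|Δy|) = gcd(89,28) + gcd(7,17) + gcd(77,40) + gcd(19,29) = 1+1+1+1 = 4.
By Pick's theorem I = A − B/2 + 1 = 2351 − 4/2 + 1 = 2350.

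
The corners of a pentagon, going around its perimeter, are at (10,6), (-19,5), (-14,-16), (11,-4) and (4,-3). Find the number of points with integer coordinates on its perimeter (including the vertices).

Summing gcd(|Δx|,|Δy|) over the edges gives the boundary count: gcd(29,1) + gcd(5,21) + gcd(25,12) + gcd(7,1) + gcd(6,9) = 1+1+1+1+3 = 7.

7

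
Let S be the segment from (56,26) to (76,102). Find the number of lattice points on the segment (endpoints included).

5

The number of lattice points on a segment between lattice points is gcd(|Δx|,|Δy|) + 1 = gcd(20,76) + 1 = 4 + 1 = 5.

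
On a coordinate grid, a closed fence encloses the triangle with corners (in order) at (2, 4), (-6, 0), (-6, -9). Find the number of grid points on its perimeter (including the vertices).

14

The number of boundary lattice points is Σ gcd(|Δx|,|Δy|) = gcd(8,4) + gcd(0,9) + gcd(8,13) = 4+9+1 = 14.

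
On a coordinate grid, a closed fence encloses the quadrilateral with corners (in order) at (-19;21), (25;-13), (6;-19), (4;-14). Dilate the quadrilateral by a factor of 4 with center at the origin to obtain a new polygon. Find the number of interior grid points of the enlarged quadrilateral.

Using the shoelace formula, 2A = |((-19)·(-13) − 25·21) + (25·(-19) − 6·(-13)) + (6·(-14) − 4·(-19)) + (4·21 − (-19)·(-14))| = 865, so the area is 432.5.
Summing gcd(|Δx|,|Δy|) over the edges gives the boundary count: gcd(44,34) + gcd(19,6) + gcd(2,5) + gcd(23,35) = 2+1+1+1 = 5.
Scaling by 4 multiplies the area by 4² = 16 (so the new area is 6920) and multiplies the boundary lattice-point count by 4, giving 20.
By Pick's theorem, the interior count of the dilated polygon is 6920 − 20/2 + 1 = 6911.

6911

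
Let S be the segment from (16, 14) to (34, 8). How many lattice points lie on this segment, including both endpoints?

7

The number of lattice points on a segment between lattice points is gcd(|Δx|,|Δy|) + 1 = gcd(18,6) + 1 = 6 + 1 = 7.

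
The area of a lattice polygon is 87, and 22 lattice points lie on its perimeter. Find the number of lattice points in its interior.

77

From Pick's theorem, I = A − B/2 + 1 = 87 − 22/2 + 1 = 77.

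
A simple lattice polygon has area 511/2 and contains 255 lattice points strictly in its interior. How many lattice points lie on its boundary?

3

Pick's theorem gives A = I + B/2 − 1, so B = 2(A − I + 1) = 2(511/2 − 255 + 1) = 3.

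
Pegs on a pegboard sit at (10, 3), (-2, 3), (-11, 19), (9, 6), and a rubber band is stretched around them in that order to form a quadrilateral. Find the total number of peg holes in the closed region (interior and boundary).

128

By the shoelace formula, twice the signed area is |[10·3 − (-2)·3] + [(-2)·19 − (-11)·3] + [(-11)·6 − 9·19] + [9·3 − 10·6]| = 239, so the area is 239/2.
Along each edge there are gcd(|Δx|,|Δy|)+1 lattice points, so counting each shared vertex once the boundary has gcd(12,0) + gcd(9,16) + gcd(20,13) + gcd(1,3) = 12+1+1+1 = 15.
Pick's theorem gives I = A − B/2 + 1 = 239/2 − 15/2 + 1 = 113, so the closed region contains I + B = 113 + 15 = 128 lattice points.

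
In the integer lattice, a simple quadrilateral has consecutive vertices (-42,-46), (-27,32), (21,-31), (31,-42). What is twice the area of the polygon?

5532

Using the shoelace formula, 2A = |[(-42)·32 − (-27)·(-46)] + [(-27)·(-31) − 21·32] + [21·(-42) − 31·(-31)] + [31·(-46) − (-42)·(-42)]| = 5532, so the area is 2766.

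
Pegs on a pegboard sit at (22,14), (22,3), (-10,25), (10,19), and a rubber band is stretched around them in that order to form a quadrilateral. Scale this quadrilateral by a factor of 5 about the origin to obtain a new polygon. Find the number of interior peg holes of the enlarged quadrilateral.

Using the shoelace formula, 2A = |[22·3 − 22·14] + [22·25 − (-10)·3] + [(-10)·19 − 10·25] + [10·14 − 22·19]| = 380, so the area is 190.
Summing gcd(|Δx|,|Δy|) over the edges gives the boundary count: gcd(0,11) + gcd(32,22) + gcd(20,6) + gcd(12,5) = 11+2+2+1 = 16.
Scaling by 5 multiplies the area by 5² = 25 (so the new area is 4750) and multiplies the boundary lattice-point count by 5, giving 80.
By Pick's theorem, the interior count of the dilated polygon is 4750 − 80/2 + 1 = 4711.

4711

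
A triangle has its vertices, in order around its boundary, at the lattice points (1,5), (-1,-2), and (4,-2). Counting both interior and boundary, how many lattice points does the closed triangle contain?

The shoelace formula gives twice the area as |[1·(-2) − (-1)·5] + [(-1)·(-2) − 4·(-2)] + [4·5 − 1·(-2)]| = 35, so the area is 35/2.
The number of boundary lattice points is Σ gcd(|Δx|,|Δy|) = gcd(2,7) + gcd(5,0) + gcd(3,7) = 1+5+1 = 7.
Pick's theorem gives I = A − B/2 + 1 = 35/2 − 7/2 + 1 = 15, so the closed region contains I + B = 15 + 7 = 22 lattice points.

22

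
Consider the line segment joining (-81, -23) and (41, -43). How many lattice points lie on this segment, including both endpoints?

3

The number of lattice points on a segment between lattice points is gcd(|Δx|,|Δy|) + 1 = gcd(122,20) + 1 = 2 + 1 = 3.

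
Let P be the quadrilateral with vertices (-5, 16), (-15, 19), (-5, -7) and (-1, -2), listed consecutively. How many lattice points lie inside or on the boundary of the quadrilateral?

165

The shoelace formula gives twice the area as |((-5)·19 − (-15)·16) + ((-15)·(-7) − (-5)·19) + ((-5)·(-2) − (-1)·(-7)) + ((-1)·16 − (-5)·(-2))| = 322, so the area is 161.
Along each edge there are gcd(|Δx|,|Δy|)+1 lattice points, so counting each shared vertex once the boundary has gcd(10,3) + gcd(10,26) + gcd(4,5) + gcd(4,18) = 1+2+1+2 = 6.
Pick's theorem gives I = A − B/2 + 1 = 161 − 6/2 + 1 = 159, so the closed region contains I + B = 159 + 6 = 165 lattice points.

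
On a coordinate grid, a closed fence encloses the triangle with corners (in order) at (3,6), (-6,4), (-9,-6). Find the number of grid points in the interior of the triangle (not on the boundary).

The shoelace formula gives twice the area as |(3·4 − (-6)·6) + ((-6)·(-6) − (-9)·4) + ((-9)·6 − 3·(-6))| = 84, so the area is 42.
Summing gcd(|Δx|,|Δy|) over the edges gives the boundary count: gcd(9,2) + gcd(3,10) + gcd(12,12) = 1+1+12 = 14.
By Pick's theorem A = I + B/2 − 1, so I = 42 − 14/2 + 1 = 36.

36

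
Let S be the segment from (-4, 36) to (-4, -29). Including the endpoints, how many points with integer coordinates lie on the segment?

The number of lattice points on a segment between lattice points is gcd(|Δx|,|Δy|) + 1 = gcd(0,65) + 1 = 65 + 1 = 66.

66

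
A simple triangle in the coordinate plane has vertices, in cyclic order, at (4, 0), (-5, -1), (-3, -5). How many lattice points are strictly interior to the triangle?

18

Using the shoelace formula, 2A = |(4·(-1) − (-5)·0) + ((-5)·(-5) − (-3)·(-1)) + ((-3)·0 − 4·(-5))| = 38, so the area is 19.
Summing gcd(|Δx|,|Δy|) over the edges gives the boundary count: gcd(9,1) + gcd(2,4) + gcd(7,5) = 1+2+1 = 4.
Pick's theorem gives I = A − B/2 + 1 = 19 − 4/2 + 1 = 18.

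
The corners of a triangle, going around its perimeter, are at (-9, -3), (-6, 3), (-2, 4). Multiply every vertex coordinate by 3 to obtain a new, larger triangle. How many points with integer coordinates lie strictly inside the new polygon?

79

By the shoelace formula, twice the signed area is |[(-9)·3 − (-6)·(-3)] + [(-6)·4 − (-2)·3] + [(-2)·(-3) − (-9)·4]| = 21, so the area is 10.5.
Along each edge there are gcd(|Δx|,|Δy|)+1 lattice points, so counting each shared vertex once the boundary has gcd(3,6) + gcd(4,1) + gcd(7,7) = 3+1+7 = 11.
Scaling by 3 multiplies the area by 3² = 9 (so the new area is 94.5) and multiplies the boundary lattice-point count by 3, giving 33.
By Pick's theorem, the interior count of the dilated polygon is 94.5 − 33/2 + 1 = 79.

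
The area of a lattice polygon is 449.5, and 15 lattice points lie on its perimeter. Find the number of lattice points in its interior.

443

From Pick's theorem, I = A − B/2 + 1 = 449.5 − 15/2 + 1 = 443.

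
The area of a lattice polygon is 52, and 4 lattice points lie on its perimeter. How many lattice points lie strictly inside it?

Pick's theorem A = I + B/2 − 1 rearranges to I = A − B/2 + 1 = 52 − 4/2 + 1 = 51.

51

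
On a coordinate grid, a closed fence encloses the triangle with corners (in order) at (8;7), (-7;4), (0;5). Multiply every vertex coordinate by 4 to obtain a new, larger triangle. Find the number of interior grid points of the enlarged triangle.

Using the shoelace formula, 2A = |(8·4 − (-7)·7) + ((-7)·5 − 0·4) + (0·7 − 8·5)| = 6, so the area is 3.
Along each edge there are gcd(|Δx|,|Δy|)+1 lattice points, so counting each shared vertex once the boundary has gcd(15,3) + gcd(7,1) + gcd(8,2) = 3+1+2 = 6.
Scaling by 4 multiplies the area by 4² = 16 (so the new area is 48) and multiplies the boundary lattice-point count by 4, giving 24.
By Pick's theorem, the interior count of the dilated polygon is 48 − 24/2 + 1 = 37.

37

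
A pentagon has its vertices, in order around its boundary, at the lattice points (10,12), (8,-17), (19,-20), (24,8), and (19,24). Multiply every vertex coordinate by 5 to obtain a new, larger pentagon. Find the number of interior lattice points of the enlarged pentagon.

11746

Using the shoelace formula, 2A = |(10·(-17) − 8·12) + (8·(-20) − 19·(-17)) + (19·8 − 24·(-20)) + (24·24 − 19·8) + (19·12 − 10·24)| = 941, so the area is 470.5.
The number of boundary lattice points is Σ gcd(|Δx|,|Δy|) = gcd(2,29) + gcd(11,3) + gcd(5,28) + gcd(5,16) + gcd(9,12) = 1+1+1+1+3 = 7.
Scaling by 5 multiplies the area by 5² = 25 (so the new area is 11762.5) and multiplies the boundary lattice-point count by 5, giving 35.
By Pick's theorem, the interior count of the dilated polygon is 11762.5 − 35/2 + 1 = 11746.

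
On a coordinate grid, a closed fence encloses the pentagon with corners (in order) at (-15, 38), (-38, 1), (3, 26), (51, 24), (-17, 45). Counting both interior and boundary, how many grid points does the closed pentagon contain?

962

The shoelace formula gives twice the area as |((-15)·1 − (-38)·38) + ((-38)·26 − 3·1) + (3·24 − 51·26) + (51·45 − (-17)·24) + ((-17)·38 − (-15)·45)| = 1916, so the area is 958.
The number of boundary lattice points is Σ gcd(|Δx|,|Δy|) = gcd(23,37) + gcd(41,25) + gcd(48,2) + gcd(68,21) + gcd(2,7) = 1+1+2+1+1 = 6.
Pick's theorem gives I = A − B/2 + 1 = 958 − 6/2 + 1 = 956, so the closed region contains I + B = 956 + 6 = 962 lattice points.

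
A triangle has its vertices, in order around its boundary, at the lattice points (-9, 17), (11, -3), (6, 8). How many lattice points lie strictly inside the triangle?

The shoelace formula gives twice the area as |((-9)·(-3) − 11·17) + (11·8 − 6·(-3)) + (6·17 − (-9)·8)| = 120, so the area is 60.
Along each edge there are gcd(|Δx|,|Δy|)+1 lattice points, so counting each shared vertex once the boundary has gcd(20,20) + gcd(5,11) + gcd(15,9) = 20+1+3 = 24.
By Pick's theorem A = I + B/2 − 1, so I = 60 − 24/2 + 1 = 49.

49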